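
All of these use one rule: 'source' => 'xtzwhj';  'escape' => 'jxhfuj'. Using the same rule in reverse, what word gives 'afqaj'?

This is a Caesar cipher with shift 5.
Reversing it on afqaj: a−5=v, f−5=a, q−5=l, a−5=v, j−5=e.

valve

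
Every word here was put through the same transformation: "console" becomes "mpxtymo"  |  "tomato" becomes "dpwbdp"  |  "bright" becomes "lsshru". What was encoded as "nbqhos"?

dagger

Shifts by position in console: pos 0: c→m (+10), pos 1: o→p (+1), pos 2: n→x (+10), pos 3: s→t (+1) — repeating every 2. The shifts repeat in a cycle of length 2: positions 0,1,… shift by +10, +1, then the pattern repeats.
Undoing it on nbqhos: n−10=d, b−1=a, q−10=g, h−1=g, o−10=e, s−1=r.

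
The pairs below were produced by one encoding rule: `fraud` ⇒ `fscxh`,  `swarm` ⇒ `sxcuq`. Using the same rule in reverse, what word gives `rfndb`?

In fraud: f→f is +0, r→s is +1, a→c is +2, u→x is +3 — the shift increases by 1 each position. The shift increases by 1 at each position, starting from +0: 0, 1, 2, ….
Undoing it on rfndb: r−0=r, f−1=e, n−2=l, d−3=a, b−4=x.

relax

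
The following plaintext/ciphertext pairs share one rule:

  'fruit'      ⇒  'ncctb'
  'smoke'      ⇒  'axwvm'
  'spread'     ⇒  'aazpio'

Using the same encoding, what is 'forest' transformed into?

Shifts by position in fruit: pos 0: f→n (+8), pos 1: r→c (+11), pos 2: u→c (+8), pos 3: i→t (+11) — repeating every 2. The shifts repeat in a cycle of length 2: positions 0,1,… shift by +8, +11, then the pattern repeats.
For forest: f+8=n, o+11=z, r+8=z, e+11=p, s+8=a, t+11=e.

nzzpae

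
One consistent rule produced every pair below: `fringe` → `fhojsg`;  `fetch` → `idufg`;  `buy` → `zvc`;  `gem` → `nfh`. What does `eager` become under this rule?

The word is reversed, then every letter is shifted forward by 1.
For eager: reverse → regae; then shift: r+1=s, e+1=f, g+1=h, a+1=b, e+1=f.

sfhbf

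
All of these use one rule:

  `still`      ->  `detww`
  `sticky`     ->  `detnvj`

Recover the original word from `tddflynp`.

Compare letters: s→d is +11, t→e is +11, i→t is +11 — a constant shift. This is a Caesar cipher with shift 11.
Undoing it on tddflynp: t−11=i, d−11=s, d−11=s, f−11=u, l−11=a, y−11=n, n−11=c, p−11=e.

issuance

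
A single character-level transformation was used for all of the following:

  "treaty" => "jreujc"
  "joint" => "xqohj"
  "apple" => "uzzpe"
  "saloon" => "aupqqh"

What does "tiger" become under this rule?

jower

t(19)→j(9) and r(17)→r(17) fit y≡9x+20 (mod 26); the inverse of 9 mod 26 is 3. This is an affine cipher: with a=0,…,z=25, each position x becomes (9x+20) mod 26.
On tiger: t(19)→9·19+20≡9=j; i(8)→9·8+20≡14=o; g(6)→9·6+20≡22=w; e(4)→9·4+20≡4=e; r(17)→9·17+20≡17=r (all mod 26).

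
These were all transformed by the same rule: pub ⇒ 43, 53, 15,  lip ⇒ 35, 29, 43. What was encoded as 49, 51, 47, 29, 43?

strip

With a=1..z=26, the number is 2·pos + 11.
Decoding 49, 51, 47, 29, 43: 49→(49−11)÷2=19=s, 51→(51−11)÷2=20=t, 47→(47−11)÷2=18=r, 29→(29−11)÷2=9=i, 43→(43−11)÷2=16=p.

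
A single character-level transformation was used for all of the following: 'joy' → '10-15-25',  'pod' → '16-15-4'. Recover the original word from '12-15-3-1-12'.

local

j is letter #10 and maps to 10: an offset of 0. Each letter is replaced by its alphabet position (a=1, b=2, …, z=26).
Undoing it on 12-15-3-1-12: 12=l, 15=o, 3=c, 1=a, 12=l.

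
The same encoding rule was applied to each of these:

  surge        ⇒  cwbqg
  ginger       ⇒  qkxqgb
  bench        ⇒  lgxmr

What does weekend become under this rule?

gggugxn

The rule splits by letter class: vowels +2, consonants +10.
For weekend: w(cons)+10=g, e(vowel)+2=g, e(vowel)+2=g, k(cons)+10=u, e(vowel)+2=g, n(cons)+10=x, d(cons)+10=n.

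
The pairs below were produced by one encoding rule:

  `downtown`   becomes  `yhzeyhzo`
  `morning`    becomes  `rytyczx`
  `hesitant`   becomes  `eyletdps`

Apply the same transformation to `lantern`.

Read the word backwards and shift each letter +11.
For lantern: reverse → nretnal; then shift: n+11=y, r+11=c, e+11=p, t+11=e, n+11=y, a+11=l, l+11=w.

ycpeylw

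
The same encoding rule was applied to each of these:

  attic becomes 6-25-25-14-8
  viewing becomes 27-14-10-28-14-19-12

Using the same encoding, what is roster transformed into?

a is letter #1 and maps to 6: an offset of 5. Letters become their 1-based position plus 5 (so a→6, b→7, …).
On roster: r=18→23, o=15→20, s=19→24, t=20→25, e=5→10, r=18→23.

23-20-24-25-10-23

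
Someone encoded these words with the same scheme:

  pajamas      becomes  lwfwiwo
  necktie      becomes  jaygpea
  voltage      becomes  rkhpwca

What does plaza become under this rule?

lhwvw

Each letter is shifted forward by 22 in the alphabet (a Caesar shift of +22).
On plaza: p+22=l, l+22=h, a+22=w, z+22=v, a+22=w.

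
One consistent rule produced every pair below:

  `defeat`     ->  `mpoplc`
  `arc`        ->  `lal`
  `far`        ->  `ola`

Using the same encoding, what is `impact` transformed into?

tvyllc

The shift depends on letter class: consonant d→m is +9, but vowel e→p is +11. Two shifts are in play — +11 for a/e/i/o/u, +9 for every other letter.
For impact: i(vowel)+11=t, m(cons)+9=v, p(cons)+9=y, a(vowel)+11=l, c(cons)+9=l, t(cons)+9=c.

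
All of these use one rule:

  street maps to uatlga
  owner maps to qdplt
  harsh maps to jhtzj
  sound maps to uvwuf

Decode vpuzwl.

Shifts by position in street: pos 0: s→u (+2), pos 1: t→a (+7), pos 2: r→t (+2), pos 3: e→l (+7) — repeating every 2. The shifts repeat in a cycle of length 2: positions 0,1,… shift by +2, +7, then the pattern repeats.
Reversing it on vpuzwl: v−2=t, p−7=i, u−2=s, z−7=s, w−2=u, l−7=e.

tissue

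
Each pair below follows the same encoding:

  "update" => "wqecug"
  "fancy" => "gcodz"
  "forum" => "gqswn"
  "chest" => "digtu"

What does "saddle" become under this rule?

Vowels shift forward by 2 and consonants shift forward by 1.
On saddle: s(cons)+1=t, a(vowel)+2=c, d(cons)+1=e, d(cons)+1=e, l(cons)+1=m, e(vowel)+2=g.

tceemg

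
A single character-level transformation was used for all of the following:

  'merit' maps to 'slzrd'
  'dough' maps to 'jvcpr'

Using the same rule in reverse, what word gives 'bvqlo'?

In merit: m→s is +6, e→l is +7, r→z is +8, i→r is +9 — the shift increases by 1 each position. The shift increases by 1 at each position, starting from +6: 6, 7, 8, ….
Decoding bvqlo: b−6=v, v−7=o, q−8=i, l−9=c, o−10=e.

voice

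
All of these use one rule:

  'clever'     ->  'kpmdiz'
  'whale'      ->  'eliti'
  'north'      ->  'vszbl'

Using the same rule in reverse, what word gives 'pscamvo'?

Shifts by position in clever: pos 0: c→k (+8), pos 1: l→p (+4), pos 2: e→m (+8), pos 3: v→d (+8), pos 4: e→i (+4), pos 5: r→z (+8) — repeating every 3. A repeating key of period 3 is used — shifts +8, +4, +8 over and over.
Reversing it on pscamvo: p−8=h, s−4=o, c−8=u, a−8=s, m−4=i, v−8=n, o−8=g.

housing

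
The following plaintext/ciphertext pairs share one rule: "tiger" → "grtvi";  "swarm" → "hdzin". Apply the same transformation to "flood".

Each pair mirrors across the alphabet (t↔g, i↔r, g↔t): positions sum to 25. Each letter is replaced by its mirror in the alphabet: a↔z, b↔y, c↔x, and so on (the Atbash cipher).
On flood: f↔u, l↔o, o↔l, o↔l, d↔w.

uollw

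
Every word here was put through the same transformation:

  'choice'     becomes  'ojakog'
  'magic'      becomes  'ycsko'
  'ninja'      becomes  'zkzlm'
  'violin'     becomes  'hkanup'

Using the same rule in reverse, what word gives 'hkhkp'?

vivid

Shifts by position in choice: pos 0: c→o (+12), pos 1: h→j (+2), pos 2: o→a (+12), pos 3: i→k (+2) — repeating every 2. It's a Vigenère-style cipher with numeric key [12,2]: position i shifts by key[i mod 2].
Decoding hkhkp: h−12=v, k−2=i, h−12=v, k−2=i, p−12=d.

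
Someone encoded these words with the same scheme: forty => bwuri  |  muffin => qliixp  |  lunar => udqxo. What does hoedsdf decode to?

The output letters match the input read backwards, each shifted +3: forty reversed is ytrof. Two steps: reverse the string, then apply a Caesar shift of +3.
Undoing it on hoedsdf: shift back: h−3=e, o−3=l, e−3=b, d−3=a, s−3=p, d−3=a, f−3=c → elbapac; then reverse → capable.

capable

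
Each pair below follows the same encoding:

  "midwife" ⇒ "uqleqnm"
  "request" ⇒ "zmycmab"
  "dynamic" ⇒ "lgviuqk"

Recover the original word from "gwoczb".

Each letter is shifted forward by 8 in the alphabet (a Caesar shift of +8).
Undoing it on gwoczb: g−8=y, w−8=o, o−8=g, c−8=u, z−8=r, b−8=t.

yogurt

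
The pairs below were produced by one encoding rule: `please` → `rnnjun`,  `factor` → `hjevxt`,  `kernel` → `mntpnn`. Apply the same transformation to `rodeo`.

txfnx

The shift depends on letter class: consonant p→r is +2, but vowel e→n is +9. Vowels shift forward by 9 and consonants shift forward by 2.
For rodeo: r(cons)+2=t, o(vowel)+9=x, d(cons)+2=f, e(vowel)+9=n, o(vowel)+9=x.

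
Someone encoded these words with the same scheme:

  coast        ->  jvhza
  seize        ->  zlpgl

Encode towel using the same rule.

avdls

Every letter moves 7 places later in the alphabet, wrapping around z→a.
Applying it to towel: t+7=a, o+7=v, w+7=d, e+7=l, l+7=s.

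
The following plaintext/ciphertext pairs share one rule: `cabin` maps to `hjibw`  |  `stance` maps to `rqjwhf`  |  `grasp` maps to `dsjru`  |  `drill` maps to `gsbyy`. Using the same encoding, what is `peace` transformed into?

Each letter's alphabet position (a=0..z=25) is mapped through 25·x+9 mod 26 — an affine cipher.
Applying it to peace: p(15)→25·15+9≡20=u; e(4)→25·4+9≡5=f; a(0)→25·0+9≡9=j; c(2)→25·2+9≡7=h; e(4)→25·4+9≡5=f (all mod 26).

ufjhf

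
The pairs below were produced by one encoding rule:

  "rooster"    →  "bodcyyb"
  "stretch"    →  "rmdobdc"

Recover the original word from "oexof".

The word is reversed, then every letter is shifted forward by 10.
Reversing it on oexof: shift back: o−10=e, e−10=u, x−10=n, o−10=e, f−10=v → eunev; then reverse → venue.

venue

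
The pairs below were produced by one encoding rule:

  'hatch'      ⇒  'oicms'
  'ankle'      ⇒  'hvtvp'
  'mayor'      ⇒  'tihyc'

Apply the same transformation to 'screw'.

zkaoh

In hatch: h→o is +7, a→i is +8, t→c is +9, c→m is +10 — the shift increases by 1 each position. Letter i (0-indexed) is shifted by i+7, so successive shifts are 7, 8, 9, ….
On screw: s+7=z, c+8=k, r+9=a, e+10=o, w+11=h.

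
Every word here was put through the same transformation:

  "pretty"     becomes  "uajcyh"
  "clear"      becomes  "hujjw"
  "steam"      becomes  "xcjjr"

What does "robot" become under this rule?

wxgxy

Shifts by position in pretty: pos 0: p→u (+5), pos 1: r→a (+9), pos 2: e→j (+5), pos 3: t→c (+9) — repeating every 2. The shifts repeat in a cycle of length 2: positions 0,1,… shift by +5, +9, then the pattern repeats.
On robot: r+5=w, o+9=x, b+5=g, o+9=x, t+5=y.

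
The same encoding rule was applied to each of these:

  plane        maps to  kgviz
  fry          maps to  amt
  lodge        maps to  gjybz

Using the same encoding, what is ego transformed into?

zbj

Each letter is shifted forward by 21 in the alphabet (a Caesar shift of +21).
On ego: e+21=z, g+21=b, o+21=j.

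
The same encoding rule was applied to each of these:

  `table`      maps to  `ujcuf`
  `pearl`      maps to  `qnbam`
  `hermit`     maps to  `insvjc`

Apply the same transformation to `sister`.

trtcfa

Shifts by position in table: pos 0: t→u (+1), pos 1: a→j (+9), pos 2: b→c (+1), pos 3: l→u (+9) — repeating every 2. A repeating key of period 2 is used — shifts +1, +9 over and over.
For sister: s+1=t, i+9=r, s+1=t, t+9=c, e+1=f, r+9=a.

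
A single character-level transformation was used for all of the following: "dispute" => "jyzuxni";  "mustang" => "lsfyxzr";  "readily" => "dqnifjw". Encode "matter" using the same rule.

Two steps: reverse the string, then apply a Caesar shift of +5.
Applying it to matter: reverse → rettam; then shift: r+5=w, e+5=j, t+5=y, t+5=y, a+5=f, m+5=r.

wjyyfr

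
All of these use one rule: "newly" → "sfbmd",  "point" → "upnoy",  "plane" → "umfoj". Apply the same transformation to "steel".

Shifts by position in newly: pos 0: n→s (+5), pos 1: e→f (+1), pos 2: w→b (+5), pos 3: l→m (+1) — repeating every 2. A repeating key of period 2 is used — shifts +5, +1 over and over.
For steel: s+5=x, t+1=u, e+5=j, e+1=f, l+5=q.

xujfq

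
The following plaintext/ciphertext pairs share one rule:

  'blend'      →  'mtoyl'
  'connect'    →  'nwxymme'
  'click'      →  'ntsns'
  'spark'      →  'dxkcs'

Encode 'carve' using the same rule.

nibgm

Shifts by position in blend: pos 0: b→m (+11), pos 1: l→t (+8), pos 2: e→o (+10), pos 3: n→y (+11), pos 4: d→l (+8) — repeating every 3. A repeating key of period 3 is used — shifts +11, +8, +10 over and over.
On carve: c+11=n, a+8=i, r+10=b, v+11=g, e+8=m.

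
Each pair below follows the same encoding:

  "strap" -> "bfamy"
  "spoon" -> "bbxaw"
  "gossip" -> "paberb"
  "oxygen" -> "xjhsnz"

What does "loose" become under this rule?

uaxen

The shifts repeat in a cycle of length 2: positions 0,1,… shift by +9, +12, then the pattern repeats.
On loose: l+9=u, o+12=a, o+9=x, s+12=e, e+9=n.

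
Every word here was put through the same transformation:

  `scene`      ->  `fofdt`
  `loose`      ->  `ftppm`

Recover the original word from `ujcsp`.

orbit

The output letters match the input read backwards, each shifted +1: scene reversed is enecs. Two steps: reverse the string, then apply a Caesar shift of +1.
Reversing it on ujcsp: shift back: u−1=t, j−1=i, c−1=b, s−1=r, p−1=o → tibro; then reverse → orbit.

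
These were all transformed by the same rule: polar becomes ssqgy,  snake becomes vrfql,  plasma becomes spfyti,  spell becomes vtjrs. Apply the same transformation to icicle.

lgnism

In polar: p→s is +3, o→s is +4, l→q is +5, a→g is +6 — the shift increases by 1 each position. The shift increases by 1 at each position, starting from +3: 3, 4, 5, ….
For icicle: i+3=l, c+4=g, i+5=n, c+6=i, l+7=s, e+8=m.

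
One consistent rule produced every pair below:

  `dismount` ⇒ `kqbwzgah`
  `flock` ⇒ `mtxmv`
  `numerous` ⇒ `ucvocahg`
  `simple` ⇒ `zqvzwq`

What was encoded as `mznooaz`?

In dismount: d→k is +7, i→q is +8, s→b is +9, m→w is +10 — the shift increases by 1 each position. Letter i (0-indexed) is shifted by i+7, so successive shifts are 7, 8, 9, ….
Reversing it on mznooaz: m−7=f, z−8=r, n−9=e, o−10=e, o−11=d, a−12=o, z−13=m.

freedom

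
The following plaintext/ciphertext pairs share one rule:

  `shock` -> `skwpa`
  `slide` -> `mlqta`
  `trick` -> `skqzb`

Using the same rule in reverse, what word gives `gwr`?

joy

The output letters match the input read backwards, each shifted +8: shock reversed is kcohs. Two steps: reverse the string, then apply a Caesar shift of +8.
Reversing it on gwr: shift back: g−8=y, w−8=o, r−8=j → yoj; then reverse → joy.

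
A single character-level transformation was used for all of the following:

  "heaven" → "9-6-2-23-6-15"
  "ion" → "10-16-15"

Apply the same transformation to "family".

h is letter #8 and maps to 9: an offset of 1. Each letter is replaced by its alphabet position (a=1..z=26) + 1.
For family: f=6→7, a=1→2, m=13→14, i=9→10, l=12→13, y=25→26.

7-2-14-10-13-26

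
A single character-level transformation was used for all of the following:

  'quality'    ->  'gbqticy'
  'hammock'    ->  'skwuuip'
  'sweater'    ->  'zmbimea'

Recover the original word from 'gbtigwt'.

loyalty

The word is reversed, then every letter is shifted forward by 8.
Reversing it on gbtigwt: shift back: g−8=y, b−8=t, t−8=l, i−8=a, g−8=y, w−8=o, t−8=l → ytlayol; then reverse → loyalty.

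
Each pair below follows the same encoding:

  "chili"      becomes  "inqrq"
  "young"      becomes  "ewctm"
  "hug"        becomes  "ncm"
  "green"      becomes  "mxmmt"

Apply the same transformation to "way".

The shift depends on letter class: consonant c→i is +6, but vowel i→q is +8. Two shifts are in play — +8 for a/e/i/o/u, +6 for every other letter.
Applying it to way: w(cons)+6=c, a(vowel)+8=i, y(cons)+6=e.

cie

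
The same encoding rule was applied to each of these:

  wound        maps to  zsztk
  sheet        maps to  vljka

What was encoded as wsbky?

In wound: w→z is +3, o→s is +4, u→z is +5, n→t is +6 — the shift increases by 1 each position. Each letter shifts forward by (position + 3), i.e. 3, 4, 5, … — the shift grows by one for each successive letter.
Decoding wsbky: w−3=t, s−4=o, b−5=w, k−6=e, y−7=r.

tower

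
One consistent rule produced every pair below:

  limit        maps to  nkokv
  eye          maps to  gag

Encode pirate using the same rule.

rktcvg

Each letter is shifted forward by 2 in the alphabet (a Caesar shift of +2).
For pirate: p+2=r, i+2=k, r+2=t, a+2=c, t+2=v, e+2=g.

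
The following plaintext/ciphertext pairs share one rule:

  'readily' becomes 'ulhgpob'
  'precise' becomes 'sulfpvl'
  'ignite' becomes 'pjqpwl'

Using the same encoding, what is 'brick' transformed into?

eupfn

The shift depends on letter class: consonant r→u is +3, but vowel e→l is +7. Two shifts are in play — +7 for a/e/i/o/u, +3 for every other letter.
For brick: b(cons)+3=e, r(cons)+3=u, i(vowel)+7=p, c(cons)+3=f, k(cons)+3=n.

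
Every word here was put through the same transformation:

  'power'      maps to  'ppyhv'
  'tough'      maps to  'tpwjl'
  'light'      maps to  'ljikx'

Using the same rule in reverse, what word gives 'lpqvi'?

In power: p→p is +0, o→p is +1, w→y is +2, e→h is +3 — the shift increases by 1 each position. The shift increases by 1 at each position, starting from +0: 0, 1, 2, ….
Reversing it on lpqvi: l−0=l, p−1=o, q−2=o, v−3=s, i−4=e.

loose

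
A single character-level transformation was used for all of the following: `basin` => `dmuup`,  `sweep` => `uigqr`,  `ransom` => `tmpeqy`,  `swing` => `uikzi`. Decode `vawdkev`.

tourist

Shifts by position in basin: pos 0: b→d (+2), pos 1: a→m (+12), pos 2: s→u (+2), pos 3: i→u (+12) — repeating every 2. A repeating key of period 2 is used — shifts +2, +12 over and over.
Reversing it on vawdkev: v−2=t, a−12=o, w−2=u, d−12=r, k−2=i, e−12=s, v−2=t.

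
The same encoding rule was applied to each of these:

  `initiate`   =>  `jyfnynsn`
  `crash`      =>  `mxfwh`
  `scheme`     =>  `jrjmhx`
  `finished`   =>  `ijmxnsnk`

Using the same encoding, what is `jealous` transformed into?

xztqfjo

Two steps: reverse the string, then apply a Caesar shift of +5.
For jealous: reverse → suolaej; then shift: s+5=x, u+5=z, o+5=t, l+5=q, a+5=f, e+5=j, j+5=o.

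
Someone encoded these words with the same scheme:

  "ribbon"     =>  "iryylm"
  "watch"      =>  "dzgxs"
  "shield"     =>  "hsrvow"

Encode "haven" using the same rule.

Each pair mirrors across the alphabet (r↔i, i↔r, b↔y): positions sum to 25. This is the alphabet-reversal cipher (Atbash): a becomes z, b becomes y, etc.
For haven: h↔s, a↔z, v↔e, e↔v, n↔m.

szevm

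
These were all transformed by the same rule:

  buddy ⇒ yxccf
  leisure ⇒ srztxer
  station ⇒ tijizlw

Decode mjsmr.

b(1)→y(24) and u(20)→x(23) fit y≡15x+9 (mod 26); the inverse of 15 mod 26 is 7. This is an affine cipher: with a=0,…,z=25, each position x becomes (15x+9) mod 26.
Decoding mjsmr: m(12)→7·(12−9)≡21=v; j(9)→7·(9−9)≡0=a; s(18)→7·(18−9)≡11=l; m(12)→7·(12−9)≡21=v; r(17)→7·(17−9)≡4=e (all mod 26).

valve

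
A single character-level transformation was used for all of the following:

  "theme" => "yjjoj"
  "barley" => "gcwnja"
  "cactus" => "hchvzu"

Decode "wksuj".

The shifts repeat in a cycle of length 2: positions 0,1,… shift by +5, +2, then the pattern repeats.
Undoing it on wksuj: w−5=r, k−2=i, s−5=n, u−2=s, j−5=e.

rinse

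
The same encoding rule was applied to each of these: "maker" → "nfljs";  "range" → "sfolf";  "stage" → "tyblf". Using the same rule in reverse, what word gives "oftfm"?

The shifts repeat in a cycle of length 2: positions 0,1,… shift by +1, +5, then the pattern repeats.
Undoing it on oftfm: o−1=n, f−5=a, t−1=s, f−5=a, m−1=l.

nasal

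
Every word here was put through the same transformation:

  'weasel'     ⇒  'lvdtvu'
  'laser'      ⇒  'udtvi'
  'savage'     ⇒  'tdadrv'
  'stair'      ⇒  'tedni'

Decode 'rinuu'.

This is an affine cipher: with a=0,…,z=25, each position x becomes (11x+3) mod 26.
Reversing it on rinuu: r(17)→19·(17−3)≡6=g; i(8)→19·(8−3)≡17=r; n(13)→19·(13−3)≡8=i; u(20)→19·(20−3)≡11=l; u(20)→19·(20−3)≡11=l (all mod 26).

grill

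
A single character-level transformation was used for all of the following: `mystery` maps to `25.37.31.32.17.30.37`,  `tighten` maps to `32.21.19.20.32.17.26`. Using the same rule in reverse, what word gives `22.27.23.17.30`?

m is letter #13 and maps to 25: an offset of 12. Each letter is replaced by its alphabet position (a=1..z=26) + 12.
Decoding 22.27.23.17.30: 22→(22−12)÷1=10=j, 27→(27−12)÷1=15=o, 23→(23−12)÷1=11=k, 17→(17−12)÷1=5=e, 30→(30−12)÷1=18=r.

joker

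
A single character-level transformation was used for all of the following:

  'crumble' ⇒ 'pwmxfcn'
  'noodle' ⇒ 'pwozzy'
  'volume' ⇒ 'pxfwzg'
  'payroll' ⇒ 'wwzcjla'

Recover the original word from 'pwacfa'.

purple

The output letters match the input read backwards, each shifted +11: crumble reversed is elbmurc. Read the word backwards and shift each letter +11.
Reversing it on pwacfa: shift back: p−11=e, w−11=l, a−11=p, c−11=r, f−11=u, a−11=p → elprup; then reverse → purple.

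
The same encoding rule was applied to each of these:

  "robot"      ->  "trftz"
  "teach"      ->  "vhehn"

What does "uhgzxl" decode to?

secure

Letter i (0-indexed) is shifted by i+2, so successive shifts are 2, 3, 4, ….
Undoing it on uhgzxl: u−2=s, h−3=e, g−4=c, z−5=u, x−6=r, l−7=e.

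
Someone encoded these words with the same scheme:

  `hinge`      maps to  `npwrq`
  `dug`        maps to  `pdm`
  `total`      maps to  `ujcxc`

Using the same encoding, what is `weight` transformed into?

cqprnf

The output letters match the input read backwards, each shifted +9: hinge reversed is egnih. Two steps: reverse the string, then apply a Caesar shift of +9.
Applying it to weight: reverse → thgiew; then shift: t+9=c, h+9=q, g+9=p, i+9=r, e+9=n, w+9=f.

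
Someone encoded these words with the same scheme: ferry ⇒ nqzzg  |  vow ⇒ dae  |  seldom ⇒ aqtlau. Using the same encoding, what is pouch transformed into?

The shift depends on letter class: consonant f→n is +8, but vowel e→q is +12. Vowels shift forward by 12 and consonants shift forward by 8.
For pouch: p(cons)+8=x, o(vowel)+12=a, u(vowel)+12=g, c(cons)+8=k, h(cons)+8=p.

xagkp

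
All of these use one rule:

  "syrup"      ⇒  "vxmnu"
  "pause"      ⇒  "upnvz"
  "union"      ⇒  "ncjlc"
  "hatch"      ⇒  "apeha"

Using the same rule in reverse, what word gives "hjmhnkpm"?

s(18)→v(21) and y(24)→x(23) fit y≡9x+15 (mod 26); the inverse of 9 mod 26 is 3. Treating letters as 0–25, the rule is x ↦ 9x + 15 (mod 26).
Decoding hjmhnkpm: h(7)→3·(7−15)≡2=c; j(9)→3·(9−15)≡8=i; m(12)→3·(12−15)≡17=r; h(7)→3·(7−15)≡2=c; n(13)→3·(13−15)≡20=u; k(10)→3·(10−15)≡11=l; p(15)→3·(15−15)≡0=a; m(12)→3·(12−15)≡17=r (all mod 26).

circular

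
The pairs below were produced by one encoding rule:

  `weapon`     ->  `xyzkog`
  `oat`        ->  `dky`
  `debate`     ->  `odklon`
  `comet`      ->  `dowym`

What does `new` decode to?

mud

The output letters match the input read backwards, each shifted +10: weapon reversed is nopaew. The word is reversed, then every letter is shifted forward by 10.
Reversing it on new: shift back: n−10=d, e−10=u, w−10=m → dum; then reverse → mud.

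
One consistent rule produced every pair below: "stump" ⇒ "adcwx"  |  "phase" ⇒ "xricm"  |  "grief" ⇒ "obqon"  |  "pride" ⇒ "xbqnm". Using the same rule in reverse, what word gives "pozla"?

herbs

Shifts by position in stump: pos 0: s→a (+8), pos 1: t→d (+10), pos 2: u→c (+8), pos 3: m→w (+10) — repeating every 2. A repeating key of period 2 is used — shifts +8, +10 over and over.
Undoing it on pozla: p−8=h, o−10=e, z−8=r, l−10=b, a−8=s.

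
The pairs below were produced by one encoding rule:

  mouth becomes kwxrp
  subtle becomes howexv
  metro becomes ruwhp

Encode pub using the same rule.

exs

Read the word backwards and shift each letter +3.
Applying it to pub: reverse → bup; then shift: b+3=e, u+3=x, p+3=s.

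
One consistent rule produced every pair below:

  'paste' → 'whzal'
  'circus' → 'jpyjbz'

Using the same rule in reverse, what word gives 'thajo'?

Compare letters: p→w is +7, a→h is +7, s→z is +7 — a constant shift. This is a Caesar cipher with shift 7.
Decoding thajo: t−7=m, h−7=a, a−7=t, j−7=c, o−7=h.

match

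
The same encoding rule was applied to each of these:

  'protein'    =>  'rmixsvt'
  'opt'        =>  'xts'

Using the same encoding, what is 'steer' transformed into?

viixw

The word is reversed, then every letter is shifted forward by 4.
On steer: reverse → reets; then shift: r+4=v, e+4=i, e+4=i, t+4=x, s+4=w.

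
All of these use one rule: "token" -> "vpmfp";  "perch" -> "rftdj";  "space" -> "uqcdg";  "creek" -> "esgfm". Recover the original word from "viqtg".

Shifts by position in token: pos 0: t→v (+2), pos 1: o→p (+1), pos 2: k→m (+2), pos 3: e→f (+1) — repeating every 2. A repeating key of period 2 is used — shifts +2, +1 over and over.
Decoding viqtg: v−2=t, i−1=h, q−2=o, t−1=s, g−2=e.

those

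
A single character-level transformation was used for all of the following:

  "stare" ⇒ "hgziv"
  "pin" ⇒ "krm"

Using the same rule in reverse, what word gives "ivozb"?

Letters are reflected about the middle of the alphabet (position → 25−position): Atbash.
Reversing it on ivozb: i↔r, v↔e, o↔l, z↔a, b↔y.

relay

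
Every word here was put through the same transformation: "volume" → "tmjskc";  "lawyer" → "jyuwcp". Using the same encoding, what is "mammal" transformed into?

This is a Caesar cipher with shift 24.
On mammal: m+24=k, a+24=y, m+24=k, m+24=k, a+24=y, l+24=j.

kykkyj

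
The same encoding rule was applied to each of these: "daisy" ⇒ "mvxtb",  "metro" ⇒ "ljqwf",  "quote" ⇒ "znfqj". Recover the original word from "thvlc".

swamp

d(3)→m(12) and a(0)→v(21) fit y≡23x+21 (mod 26); the inverse of 23 mod 26 is 17. This is an affine cipher: with a=0,…,z=25, each position x becomes (23x+21) mod 26.
Decoding thvlc: t(19)→17·(19−21)≡18=s; h(7)→17·(7−21)≡22=w; v(21)→17·(21−21)≡0=a; l(11)→17·(11−21)≡12=m; c(2)→17·(2−21)≡15=p (all mod 26).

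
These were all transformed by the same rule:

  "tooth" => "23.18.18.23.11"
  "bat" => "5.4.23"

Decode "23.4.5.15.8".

table

t is letter #20 and maps to 23: an offset of 3. The number is (letter's place in the alphabet, a=1) + 3.
Reversing it on 23.4.5.15.8: 23→(23−3)÷1=20=t, 4→(4−3)÷1=1=a, 5→(5−3)÷1=2=b, 15→(15−3)÷1=12=l, 8→(8−3)÷1=5=e.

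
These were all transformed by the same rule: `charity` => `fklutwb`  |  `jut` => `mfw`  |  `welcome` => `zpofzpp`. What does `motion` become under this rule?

pzwtzq

Vowels shift forward by 11 and consonants shift forward by 3.
On motion: m(cons)+3=p, o(vowel)+11=z, t(cons)+3=w, i(vowel)+11=t, o(vowel)+11=z, n(cons)+3=q.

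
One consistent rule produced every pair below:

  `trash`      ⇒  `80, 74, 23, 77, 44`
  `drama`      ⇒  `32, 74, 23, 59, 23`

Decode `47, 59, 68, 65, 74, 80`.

import

t(#20)→80 and r(#18)→74: differences scale by 3, so n = 3·pos + 20. With a=1..z=26, the number is 3·pos + 20.
Undoing it on 47, 59, 68, 65, 74, 80: 47→(47−20)÷3=9=i, 59→(59−20)÷3=13=m, 68→(68−20)÷3=16=p, 65→(65−20)÷3=15=o, 74→(74−20)÷3=18=r, 80→(80−20)÷3=20=t.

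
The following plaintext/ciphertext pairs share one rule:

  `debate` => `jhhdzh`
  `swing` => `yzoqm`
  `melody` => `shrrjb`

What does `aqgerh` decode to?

unable

Shifts by position in debate: pos 0: d→j (+6), pos 1: e→h (+3), pos 2: b→h (+6), pos 3: a→d (+3) — repeating every 2. A repeating key of period 2 is used — shifts +6, +3 over and over.
Undoing it on aqgerh: a−6=u, q−3=n, g−6=a, e−3=b, r−6=l, h−3=e.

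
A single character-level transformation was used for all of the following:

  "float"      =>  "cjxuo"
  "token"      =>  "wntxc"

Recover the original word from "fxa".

row

The output letters match the input read backwards, each shifted +9: float reversed is taolf. Read the word backwards and shift each letter +9.
Decoding fxa: shift back: f−9=w, x−9=o, a−9=r → wor; then reverse → row.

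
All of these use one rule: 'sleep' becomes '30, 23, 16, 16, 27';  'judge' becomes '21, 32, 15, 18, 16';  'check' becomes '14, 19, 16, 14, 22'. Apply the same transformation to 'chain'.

14, 19, 12, 20, 25

s is letter #19 and maps to 30: an offset of 11. Each letter is replaced by its alphabet position (a=1..z=26) + 11.
On chain: c=3→14, h=8→19, a=1→12, i=9→20, n=14→25.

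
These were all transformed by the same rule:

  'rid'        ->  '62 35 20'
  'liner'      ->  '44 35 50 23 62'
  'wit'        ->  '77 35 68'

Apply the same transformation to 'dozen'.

The formula is n = 3×(alphabet index, a=1) + 8.
Applying it to dozen: d=4→20, o=15→53, z=26→86, e=5→23, n=14→50.

20 53 86 23 50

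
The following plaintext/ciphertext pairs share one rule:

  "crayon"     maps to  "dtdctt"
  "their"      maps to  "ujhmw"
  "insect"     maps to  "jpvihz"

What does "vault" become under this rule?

In crayon: c→d is +1, r→t is +2, a→d is +3, y→c is +4 — the shift increases by 1 each position. The shift increases by 1 at each position, starting from +1: 1, 2, 3, ….
For vault: v+1=w, a+2=c, u+3=x, l+4=p, t+5=y.

wcxpy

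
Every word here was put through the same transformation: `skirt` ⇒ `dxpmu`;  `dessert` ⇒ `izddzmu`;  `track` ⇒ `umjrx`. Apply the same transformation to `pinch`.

s(18)→d(3) and k(10)→x(23) fit y≡17x+9 (mod 26); the inverse of 17 mod 26 is 23. Each letter's alphabet position (a=0..z=25) is mapped through 17·x+9 mod 26 — an affine cipher.
For pinch: p(15)→17·15+9≡4=e; i(8)→17·8+9≡15=p; n(13)→17·13+9≡22=w; c(2)→17·2+9≡17=r; h(7)→17·7+9≡24=y (all mod 26).

epwry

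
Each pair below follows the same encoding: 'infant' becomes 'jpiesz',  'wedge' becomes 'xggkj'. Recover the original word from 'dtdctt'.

Each letter shifts forward by (position + 1), i.e. 1, 2, 3, … — the shift grows by one for each successive letter.
Undoing it on dtdctt: d−1=c, t−2=r, d−3=a, c−4=y, t−5=o, t−6=n.

crayon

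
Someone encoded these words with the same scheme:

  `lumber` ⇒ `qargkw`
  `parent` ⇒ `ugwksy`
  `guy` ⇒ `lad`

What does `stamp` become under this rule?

The shift depends on letter class: consonant l→q is +5, but vowel u→a is +6. Two shifts are in play — +6 for a/e/i/o/u, +5 for every other letter.
For stamp: s(cons)+5=x, t(cons)+5=y, a(vowel)+6=g, m(cons)+5=r, p(cons)+5=u.

xygru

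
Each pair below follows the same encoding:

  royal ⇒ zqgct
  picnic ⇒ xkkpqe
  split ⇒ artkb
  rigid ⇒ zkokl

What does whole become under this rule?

Shifts by position in royal: pos 0: r→z (+8), pos 1: o→q (+2), pos 2: y→g (+8), pos 3: a→c (+2) — repeating every 2. It's a Vigenère-style cipher with numeric key [8,2]: position i shifts by key[i mod 2].
On whole: w+8=e, h+2=j, o+8=w, l+2=n, e+8=m.

ejwnm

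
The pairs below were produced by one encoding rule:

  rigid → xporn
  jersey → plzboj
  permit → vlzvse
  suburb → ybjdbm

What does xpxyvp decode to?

ripple

In rigid: r→x is +6, i→p is +7, g→o is +8, i→r is +9 — the shift increases by 1 each position. The shift increases by 1 at each position, starting from +6: 6, 7, 8, ….
Undoing it on xpxyvp: x−6=r, p−7=i, x−8=p, y−9=p, v−10=l, p−11=e.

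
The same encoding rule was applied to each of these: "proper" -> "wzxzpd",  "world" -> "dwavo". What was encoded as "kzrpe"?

drift

In proper: p→w is +7, r→z is +8, o→x is +9, p→z is +10 — the shift increases by 1 each position. The shift increases by 1 at each position, starting from +7: 7, 8, 9, ….
Undoing it on kzrpe: k−7=d, z−8=r, r−9=i, p−10=f, e−11=t.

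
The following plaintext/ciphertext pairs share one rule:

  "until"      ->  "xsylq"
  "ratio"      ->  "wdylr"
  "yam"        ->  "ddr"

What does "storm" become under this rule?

xyrwr

The rule splits by letter class: vowels +3, consonants +5.
Applying it to storm: s(cons)+5=x, t(cons)+5=y, o(vowel)+3=r, r(cons)+5=w, m(cons)+5=r.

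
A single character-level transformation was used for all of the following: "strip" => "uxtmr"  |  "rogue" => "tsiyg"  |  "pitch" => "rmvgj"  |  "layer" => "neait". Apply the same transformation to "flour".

The shifts repeat in a cycle of length 2: positions 0,1,… shift by +2, +4, then the pattern repeats.
On flour: f+2=h, l+4=p, o+2=q, u+4=y, r+2=t.

hpqyt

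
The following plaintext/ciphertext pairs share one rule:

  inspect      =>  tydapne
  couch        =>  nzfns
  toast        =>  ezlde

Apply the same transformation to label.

wlmpw

Every letter moves 11 places later in the alphabet, wrapping around z→a.
On label: l+11=w, a+11=l, b+11=m, e+11=p, l+11=w.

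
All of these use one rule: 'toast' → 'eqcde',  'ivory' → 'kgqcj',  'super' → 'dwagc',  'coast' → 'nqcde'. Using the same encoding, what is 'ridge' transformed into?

ckorg

The shift depends on letter class: consonant t→e is +11, but vowel o→q is +2. The rule splits by letter class: vowels +2, consonants +11.
Applying it to ridge: r(cons)+11=c, i(vowel)+2=k, d(cons)+11=o, g(cons)+11=r, e(vowel)+2=g.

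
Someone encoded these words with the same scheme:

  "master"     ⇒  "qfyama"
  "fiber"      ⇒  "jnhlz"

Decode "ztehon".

In master: m→q is +4, a→f is +5, s→y is +6, t→a is +7 — the shift increases by 1 each position. Letter i (0-indexed) is shifted by i+4, so successive shifts are 4, 5, 6, ….
Reversing it on ztehon: z−4=v, t−5=o, e−6=y, h−7=a, o−8=g, n−9=e.

voyage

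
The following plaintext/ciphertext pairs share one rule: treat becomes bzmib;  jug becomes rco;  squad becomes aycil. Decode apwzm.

shore

Every letter moves 8 places later in the alphabet, wrapping around z→a.
Undoing it on apwzm: a−8=s, p−8=h, w−8=o, z−8=r, m−8=e.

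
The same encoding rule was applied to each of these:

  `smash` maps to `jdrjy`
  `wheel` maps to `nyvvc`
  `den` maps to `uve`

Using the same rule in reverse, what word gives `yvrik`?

heart

Each letter is shifted forward by 17 in the alphabet (a Caesar shift of +17).
Reversing it on yvrik: y−17=h, v−17=e, r−17=a, i−17=r, k−17=t.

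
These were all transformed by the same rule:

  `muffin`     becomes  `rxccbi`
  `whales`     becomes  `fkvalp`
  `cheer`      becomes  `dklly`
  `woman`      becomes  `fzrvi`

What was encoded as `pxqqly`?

This is an affine cipher: with a=0,…,z=25, each position x becomes (17x+21) mod 26.
Reversing it on pxqqly: p(15)→23·(15−21)≡18=s; x(23)→23·(23−21)≡20=u; q(16)→23·(16−21)≡15=p; q(16)→23·(16−21)≡15=p; l(11)→23·(11−21)≡4=e; y(24)→23·(24−21)≡17=r (all mod 26).

supper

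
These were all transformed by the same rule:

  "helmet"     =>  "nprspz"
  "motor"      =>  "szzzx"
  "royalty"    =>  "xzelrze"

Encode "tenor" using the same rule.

zptzx

The shift depends on letter class: consonant h→n is +6, but vowel e→p is +11. Vowels shift forward by 11 and consonants shift forward by 6.
For tenor: t(cons)+6=z, e(vowel)+11=p, n(cons)+6=t, o(vowel)+11=z, r(cons)+6=x.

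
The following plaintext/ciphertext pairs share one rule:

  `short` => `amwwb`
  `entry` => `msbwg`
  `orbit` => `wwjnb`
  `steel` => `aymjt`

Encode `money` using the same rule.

Shifts by position in short: pos 0: s→a (+8), pos 1: h→m (+5), pos 2: o→w (+8), pos 3: r→w (+5) — repeating every 2. A repeating key of period 2 is used — shifts +8, +5 over and over.
For money: m+8=u, o+5=t, n+8=v, e+5=j, y+8=g.

utvjg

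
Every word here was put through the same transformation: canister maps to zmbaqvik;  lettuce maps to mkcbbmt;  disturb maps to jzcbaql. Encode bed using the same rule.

The output letters match the input read backwards, each shifted +8: canister reversed is retsinac. The word is reversed, then every letter is shifted forward by 8.
On bed: reverse → deb; then shift: d+8=l, e+8=m, b+8=j.

lmj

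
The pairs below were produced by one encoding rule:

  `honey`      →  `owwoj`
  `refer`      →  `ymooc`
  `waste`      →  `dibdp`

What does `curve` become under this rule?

jcafp

In honey: h→o is +7, o→w is +8, n→w is +9, e→o is +10 — the shift increases by 1 each position. Each letter shifts forward by (position + 7), i.e. 7, 8, 9, … — the shift grows by one for each successive letter.
For curve: c+7=j, u+8=c, r+9=a, v+10=f, e+11=p.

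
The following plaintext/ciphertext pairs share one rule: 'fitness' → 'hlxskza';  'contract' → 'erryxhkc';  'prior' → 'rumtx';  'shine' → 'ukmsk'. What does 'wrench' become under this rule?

yuisio

In fitness: f→h is +2, i→l is +3, t→x is +4, n→s is +5 — the shift increases by 1 each position. The shift increases by 1 at each position, starting from +2: 2, 3, 4, ….
On wrench: w+2=y, r+3=u, e+4=i, n+5=s, c+6=i, h+7=o.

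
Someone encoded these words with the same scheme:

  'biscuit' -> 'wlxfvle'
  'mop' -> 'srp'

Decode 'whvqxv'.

The output letters match the input read backwards, each shifted +3: biscuit reversed is tiucsib. Two steps: reverse the string, then apply a Caesar shift of +3.
Undoing it on whvqxv: shift back: w−3=t, h−3=e, v−3=s, q−3=n, x−3=u, v−3=s → tesnus; then reverse → sunset.

sunset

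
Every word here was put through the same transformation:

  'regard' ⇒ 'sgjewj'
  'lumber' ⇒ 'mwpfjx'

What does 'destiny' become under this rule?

egvxntf

Each letter shifts forward by (position + 1), i.e. 1, 2, 3, … — the shift grows by one for each successive letter.
On destiny: d+1=e, e+2=g, s+3=v, t+4=x, i+5=n, n+6=t, y+7=f.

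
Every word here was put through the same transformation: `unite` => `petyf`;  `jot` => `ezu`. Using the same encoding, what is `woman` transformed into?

The output letters match the input read backwards, each shifted +11: unite reversed is etinu. The word is reversed, then every letter is shifted forward by 11.
Applying it to woman: reverse → namow; then shift: n+11=y, a+11=l, m+11=x, o+11=z, w+11=h.

ylxzh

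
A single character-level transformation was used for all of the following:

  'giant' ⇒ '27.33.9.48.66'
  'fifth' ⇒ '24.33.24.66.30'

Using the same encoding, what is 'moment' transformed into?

45.51.45.21.48.66

g(#7)→27 and i(#9)→33: differences scale by 3, so n = 3·pos + 6. With a=1..z=26, the number is 3·pos + 6.
For moment: m=13→45, o=15→51, m=13→45, e=5→21, n=14→48, t=20→66.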